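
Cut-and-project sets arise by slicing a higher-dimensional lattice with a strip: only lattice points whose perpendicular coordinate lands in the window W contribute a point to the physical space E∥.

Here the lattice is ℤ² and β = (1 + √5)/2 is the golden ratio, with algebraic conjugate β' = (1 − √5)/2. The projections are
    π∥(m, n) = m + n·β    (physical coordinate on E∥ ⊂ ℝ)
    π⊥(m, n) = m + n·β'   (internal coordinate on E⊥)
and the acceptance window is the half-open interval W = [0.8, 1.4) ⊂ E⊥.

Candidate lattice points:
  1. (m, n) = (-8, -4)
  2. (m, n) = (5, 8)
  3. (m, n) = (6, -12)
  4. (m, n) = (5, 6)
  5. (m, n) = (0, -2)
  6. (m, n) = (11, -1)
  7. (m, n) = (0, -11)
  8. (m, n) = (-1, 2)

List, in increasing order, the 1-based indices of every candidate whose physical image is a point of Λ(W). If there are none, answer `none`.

4, 5

β' = (1−√5)/2 ≈ -0.618034.
[1] lift (-8,-4): star map gives -5.527864; window check 0.8 ≤ -5.527864 < 1.4 is false → out
[2] lift (5,8): star map gives 0.055728; window check 0.8 ≤ 0.055728 < 1.4 is false → out
[3] lift (6,-12): star map gives 13.416408; window check 0.8 ≤ 13.416408 < 1.4 is false → out
[4] lift (5,6): star map gives 1.291796; window check 0.8 ≤ 1.291796 < 1.4 is true → IN Λ
[5] lift (0,-2): star map gives 1.236068; window check 0.8 ≤ 1.236068 < 1.4 is true → IN Λ
[6] lift (11,-1): star map gives 11.618034; window check 0.8 ≤ 11.618034 < 1.4 is false → out
[7] lift (0,-11): star map gives 6.798374; window check 0.8 ≤ 6.798374 < 1.4 is false → out
[8] lift (-1,2): star map gives -2.236068; window check 0.8 ≤ -2.236068 < 1.4 is false → out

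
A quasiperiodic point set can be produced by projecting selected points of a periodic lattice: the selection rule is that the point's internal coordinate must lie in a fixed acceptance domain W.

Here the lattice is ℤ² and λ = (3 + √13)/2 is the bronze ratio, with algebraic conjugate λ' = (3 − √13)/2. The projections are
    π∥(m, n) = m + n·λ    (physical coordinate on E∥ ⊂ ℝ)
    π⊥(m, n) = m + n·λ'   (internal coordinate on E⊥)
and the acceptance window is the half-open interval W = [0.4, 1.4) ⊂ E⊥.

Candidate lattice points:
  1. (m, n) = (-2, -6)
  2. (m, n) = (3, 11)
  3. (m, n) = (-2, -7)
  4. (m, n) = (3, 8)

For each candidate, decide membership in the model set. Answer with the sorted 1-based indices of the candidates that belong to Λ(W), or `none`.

4

Compute λ' = (3−√13)/2 = -0.30278, so π⊥(m,n) = m -0.30278·n.
#1 (-2,-6): internal coord -2 + (-6)·λ' = -0.18335; -0.18335 ∉ [0.4, 1.4) → out
#2 (3,11): internal coord 3 + (11)·λ' = -0.33053; -0.33053 ∉ [0.4, 1.4) → out
#3 (-2,-7): internal coord -2 + (-7)·λ' = +0.11943; +0.11943 ∉ [0.4, 1.4) → out
#4 (3,8): internal coord 3 + (8)·λ' = +0.57779; +0.57779 ∈ [0.4, 1.4) → IN Λ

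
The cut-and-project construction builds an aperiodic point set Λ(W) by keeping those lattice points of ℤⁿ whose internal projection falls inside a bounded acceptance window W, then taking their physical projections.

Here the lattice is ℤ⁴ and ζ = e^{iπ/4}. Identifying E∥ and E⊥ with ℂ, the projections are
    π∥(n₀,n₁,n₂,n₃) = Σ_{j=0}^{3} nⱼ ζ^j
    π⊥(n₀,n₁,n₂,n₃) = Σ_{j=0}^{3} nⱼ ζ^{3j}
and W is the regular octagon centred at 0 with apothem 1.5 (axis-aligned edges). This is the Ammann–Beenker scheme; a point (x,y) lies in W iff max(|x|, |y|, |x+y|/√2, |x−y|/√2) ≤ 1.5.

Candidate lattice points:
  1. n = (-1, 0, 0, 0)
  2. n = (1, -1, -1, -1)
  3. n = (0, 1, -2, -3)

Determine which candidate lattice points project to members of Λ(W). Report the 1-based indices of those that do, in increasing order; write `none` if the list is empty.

π⊥(n) = n₀ + n₁ζ³ + n₂ζ⁶ + n₃ζ⁹ where ζ = e^{iπ/4}.
#1 (-1, 0, 0, 0): internal (-1.00000, 0.00000); octagon support 1.00000 vs apothem 1.5 → ∈ W
#2 (1, -1, -1, -1): internal (1.00000, -0.41421); octagon support 1.00000 vs apothem 1.5 → ∈ W
#3 (0, 1, -2, -3): internal (-2.82843, 0.58579); octagon support 2.82843 vs apothem 1.5 → ∉ W

1, 2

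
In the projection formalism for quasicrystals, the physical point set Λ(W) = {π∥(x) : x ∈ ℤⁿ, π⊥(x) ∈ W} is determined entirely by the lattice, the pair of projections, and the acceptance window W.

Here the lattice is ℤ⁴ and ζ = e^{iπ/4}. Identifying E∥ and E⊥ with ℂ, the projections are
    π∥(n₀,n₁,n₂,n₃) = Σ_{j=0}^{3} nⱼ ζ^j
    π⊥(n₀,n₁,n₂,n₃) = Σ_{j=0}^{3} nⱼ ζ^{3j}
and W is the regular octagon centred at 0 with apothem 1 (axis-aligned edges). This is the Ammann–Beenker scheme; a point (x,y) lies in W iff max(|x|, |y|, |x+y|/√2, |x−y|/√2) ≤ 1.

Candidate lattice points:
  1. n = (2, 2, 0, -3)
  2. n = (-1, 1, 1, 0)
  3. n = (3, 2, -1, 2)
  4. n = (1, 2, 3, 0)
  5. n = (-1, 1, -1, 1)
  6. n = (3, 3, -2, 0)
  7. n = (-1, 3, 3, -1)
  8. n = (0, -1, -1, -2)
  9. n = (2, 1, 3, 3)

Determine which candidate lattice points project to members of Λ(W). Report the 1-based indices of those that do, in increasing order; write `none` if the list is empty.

With ζ = e^{iπ/4} the internal vectors are ζ^0,ζ^3,ζ^6,ζ^9.
#1 (2, 2, 0, -3): internal (-1.535534, -0.707107); octagon support 1.585786 vs apothem 1 → ∉ W
#2 (-1, 1, 1, 0): internal (-1.707107, -0.292893); octagon support 1.707107 vs apothem 1 → ∉ W
#3 (3, 2, -1, 2): internal (3.000000, 3.828427); octagon support 4.828427 vs apothem 1 → ∉ W
#4 (1, 2, 3, 0): internal (-0.414214, -1.585786); octagon support 1.585786 vs apothem 1 → ∉ W
#5 (-1, 1, -1, 1): internal (-1.000000, 2.414214); octagon support 2.414214 vs apothem 1 → ∉ W
#6 (3, 3, -2, 0): internal (0.878680, 4.121320); octagon support 4.121320 vs apothem 1 → ∉ W
#7 (-1, 3, 3, -1): internal (-3.828427, -1.585786); octagon support 3.828427 vs apothem 1 → ∉ W
#8 (0, -1, -1, -2): internal (-0.707107, -1.121320); octagon support 1.292893 vs apothem 1 → ∉ W
#9 (2, 1, 3, 3): internal (3.414214, -0.171573); octagon support 3.414214 vs apothem 1 → ∉ W

none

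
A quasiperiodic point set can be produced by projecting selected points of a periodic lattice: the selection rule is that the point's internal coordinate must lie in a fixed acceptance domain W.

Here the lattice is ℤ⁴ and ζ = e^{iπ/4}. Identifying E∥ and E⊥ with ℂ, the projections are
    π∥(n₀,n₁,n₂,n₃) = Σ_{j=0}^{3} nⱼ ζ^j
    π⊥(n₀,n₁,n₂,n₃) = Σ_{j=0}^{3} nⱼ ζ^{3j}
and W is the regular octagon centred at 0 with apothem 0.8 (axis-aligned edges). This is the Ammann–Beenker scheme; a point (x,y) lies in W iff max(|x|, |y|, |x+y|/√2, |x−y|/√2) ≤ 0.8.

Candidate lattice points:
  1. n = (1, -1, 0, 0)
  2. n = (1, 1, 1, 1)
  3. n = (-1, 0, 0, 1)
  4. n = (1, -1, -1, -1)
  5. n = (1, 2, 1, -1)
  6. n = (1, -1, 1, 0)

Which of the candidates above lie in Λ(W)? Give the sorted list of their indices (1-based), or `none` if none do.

Internal map: ζ^{3j} for j=0..3 gives (1,0), (−√2/2,√2/2), (0,−1), (√2/2,√2/2).
candidate 1: n = (1, -1, 0, 0) → π⊥ ≈ (+1.707107, -0.707107); max(|x|,|y|,|x±y|/√2) = 1.707107 > 0.8 ⇒ ∉ W
candidate 2: n = (1, 1, 1, 1) → π⊥ ≈ (+1.000000, +0.414214); max(|x|,|y|,|x±y|/√2) = 1.000000 > 0.8 ⇒ ∉ W
candidate 3: n = (-1, 0, 0, 1) → π⊥ ≈ (-0.292893, +0.707107); max(|x|,|y|,|x±y|/√2) = 0.707107 ≤ 0.8 ⇒ ∈ W
candidate 4: n = (1, -1, -1, -1) → π⊥ ≈ (+1.000000, -0.414214); max(|x|,|y|,|x±y|/√2) = 1.000000 > 0.8 ⇒ ∉ W
candidate 5: n = (1, 2, 1, -1) → π⊥ ≈ (-1.121320, -0.292893); max(|x|,|y|,|x±y|/√2) = 1.121320 > 0.8 ⇒ ∉ W
candidate 6: n = (1, -1, 1, 0) → π⊥ ≈ (+1.707107, -1.707107); max(|x|,|y|,|x±y|/√2) = 2.414214 > 0.8 ⇒ ∉ W

3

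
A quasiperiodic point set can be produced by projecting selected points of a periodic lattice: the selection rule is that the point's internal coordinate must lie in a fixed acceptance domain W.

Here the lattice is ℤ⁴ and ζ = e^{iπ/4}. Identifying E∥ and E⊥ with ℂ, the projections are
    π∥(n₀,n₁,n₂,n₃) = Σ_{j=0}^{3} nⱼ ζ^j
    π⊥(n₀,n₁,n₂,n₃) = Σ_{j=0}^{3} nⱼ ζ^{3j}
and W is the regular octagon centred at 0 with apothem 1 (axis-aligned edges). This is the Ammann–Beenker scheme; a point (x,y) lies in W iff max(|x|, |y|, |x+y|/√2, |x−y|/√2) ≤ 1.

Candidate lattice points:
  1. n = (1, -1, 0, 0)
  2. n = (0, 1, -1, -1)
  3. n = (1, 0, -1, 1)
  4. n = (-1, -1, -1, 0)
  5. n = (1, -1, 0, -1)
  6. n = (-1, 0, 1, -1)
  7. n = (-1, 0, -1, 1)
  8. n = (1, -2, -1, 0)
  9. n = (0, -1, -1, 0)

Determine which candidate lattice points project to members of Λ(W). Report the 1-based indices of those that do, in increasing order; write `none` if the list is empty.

4, 9

π⊥(n) = n₀ + n₁ζ³ + n₂ζ⁶ + n₃ζ⁹ where ζ = e^{iπ/4}.
#1 (1, -1, 0, 0): internal (1.707107, -0.707107); octagon support 1.707107 vs apothem 1 → ∉ W
#2 (0, 1, -1, -1): internal (-1.414214, 1.000000); octagon support 1.707107 vs apothem 1 → ∉ W
#3 (1, 0, -1, 1): internal (1.707107, 1.707107); octagon support 2.414214 vs apothem 1 → ∉ W
#4 (-1, -1, -1, 0): internal (-0.292893, 0.292893); octagon support 0.414214 vs apothem 1 → ∈ W
#5 (1, -1, 0, -1): internal (1.000000, -1.414214); octagon support 1.707107 vs apothem 1 → ∉ W
#6 (-1, 0, 1, -1): internal (-1.707107, -1.707107); octagon support 2.414214 vs apothem 1 → ∉ W
#7 (-1, 0, -1, 1): internal (-0.292893, 1.707107); octagon support 1.707107 vs apothem 1 → ∉ W
#8 (1, -2, -1, 0): internal (2.414214, -0.414214); octagon support 2.414214 vs apothem 1 → ∉ W
#9 (0, -1, -1, 0): internal (0.707107, 0.292893); octagon support 0.707107 vs apothem 1 → ∈ W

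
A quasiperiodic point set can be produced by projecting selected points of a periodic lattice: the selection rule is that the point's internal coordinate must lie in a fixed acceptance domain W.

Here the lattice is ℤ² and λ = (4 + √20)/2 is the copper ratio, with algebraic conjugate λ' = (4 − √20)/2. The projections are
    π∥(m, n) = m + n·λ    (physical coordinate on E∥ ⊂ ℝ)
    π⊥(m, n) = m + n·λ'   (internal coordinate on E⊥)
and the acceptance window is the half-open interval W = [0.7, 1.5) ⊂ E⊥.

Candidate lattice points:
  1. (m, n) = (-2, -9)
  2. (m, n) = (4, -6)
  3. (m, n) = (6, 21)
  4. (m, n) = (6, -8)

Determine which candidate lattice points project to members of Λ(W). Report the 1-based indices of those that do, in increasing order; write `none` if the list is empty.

Compute λ' = (4−√20)/2 = -0.236068, so π⊥(m,n) = m -0.236068·n.
[1] lift (-2,-9): star map gives 0.124612; window check 0.7 ≤ 0.124612 < 1.5 is false → out
[2] lift (4,-6): star map gives 5.416408; window check 0.7 ≤ 5.416408 < 1.5 is false → out
[3] lift (6,21): star map gives 1.042572; window check 0.7 ≤ 1.042572 < 1.5 is true → IN Λ
[4] lift (6,-8): star map gives 7.888544; window check 0.7 ≤ 7.888544 < 1.5 is false → out

3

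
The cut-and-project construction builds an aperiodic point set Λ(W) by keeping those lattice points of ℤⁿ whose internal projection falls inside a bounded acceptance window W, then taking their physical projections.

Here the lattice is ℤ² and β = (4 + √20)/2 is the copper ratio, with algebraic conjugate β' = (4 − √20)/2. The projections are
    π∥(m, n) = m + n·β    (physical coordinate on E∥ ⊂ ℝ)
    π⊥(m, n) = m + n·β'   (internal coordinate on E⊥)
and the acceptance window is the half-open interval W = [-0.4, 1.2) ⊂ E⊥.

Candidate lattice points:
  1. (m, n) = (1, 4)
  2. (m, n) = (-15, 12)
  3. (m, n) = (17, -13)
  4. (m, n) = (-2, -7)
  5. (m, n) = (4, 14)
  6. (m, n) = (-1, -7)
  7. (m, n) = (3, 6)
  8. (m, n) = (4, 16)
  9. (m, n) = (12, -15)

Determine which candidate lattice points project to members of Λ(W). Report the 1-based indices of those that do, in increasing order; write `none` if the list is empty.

1, 4, 5, 6, 8

Compute β' = (4−√20)/2 = -0.2361, so π⊥(m,n) = m -0.2361·n.
#1 (1,4): internal coord 1 + (4)·β' = +0.0557; +0.0557 ∈ [-0.4, 1.2) → IN Λ
#2 (-15,12): internal coord -15 + (12)·β' = -17.8328; -17.8328 ∉ [-0.4, 1.2) → out
#3 (17,-13): internal coord 17 + (-13)·β' = +20.0689; +20.0689 ∉ [-0.4, 1.2) → out
#4 (-2,-7): internal coord -2 + (-7)·β' = -0.3475; -0.3475 ∈ [-0.4, 1.2) → IN Λ
#5 (4,14): internal coord 4 + (14)·β' = +0.6950; +0.6950 ∈ [-0.4, 1.2) → IN Λ
#6 (-1,-7): internal coord -1 + (-7)·β' = +0.6525; +0.6525 ∈ [-0.4, 1.2) → IN Λ
#7 (3,6): internal coord 3 + (6)·β' = +1.5836; +1.5836 ∉ [-0.4, 1.2) → out
#8 (4,16): internal coord 4 + (16)·β' = +0.2229; +0.2229 ∈ [-0.4, 1.2) → IN Λ
#9 (12,-15): internal coord 12 + (-15)·β' = +15.5410; +15.5410 ∉ [-0.4, 1.2) → out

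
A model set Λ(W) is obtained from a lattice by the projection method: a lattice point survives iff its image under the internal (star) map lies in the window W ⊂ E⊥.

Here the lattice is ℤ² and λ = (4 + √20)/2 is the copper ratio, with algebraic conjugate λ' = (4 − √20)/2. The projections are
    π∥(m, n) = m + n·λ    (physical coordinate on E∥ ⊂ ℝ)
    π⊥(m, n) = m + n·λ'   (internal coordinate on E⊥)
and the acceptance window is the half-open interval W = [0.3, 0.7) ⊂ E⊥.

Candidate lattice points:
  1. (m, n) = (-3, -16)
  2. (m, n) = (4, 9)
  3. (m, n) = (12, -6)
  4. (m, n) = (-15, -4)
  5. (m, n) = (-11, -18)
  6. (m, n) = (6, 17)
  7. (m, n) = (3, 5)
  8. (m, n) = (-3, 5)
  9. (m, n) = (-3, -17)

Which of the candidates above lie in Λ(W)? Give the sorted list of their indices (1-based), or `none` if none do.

none

Numerically λ ≈ 4.236068 and λ' = −1/λ ≈ -0.236068.
#1 (-3,-16): internal coord -3 + (-16)·λ' = +0.777088; +0.777088 ∉ [0.3, 0.7) → out
#2 (4,9): internal coord 4 + (9)·λ' = +1.875388; +1.875388 ∉ [0.3, 0.7) → out
#3 (12,-6): internal coord 12 + (-6)·λ' = +13.416408; +13.416408 ∉ [0.3, 0.7) → out
#4 (-15,-4): internal coord -15 + (-4)·λ' = -14.055728; -14.055728 ∉ [0.3, 0.7) → out
#5 (-11,-18): internal coord -11 + (-18)·λ' = -6.750776; -6.750776 ∉ [0.3, 0.7) → out
#6 (6,17): internal coord 6 + (17)·λ' = +1.986844; +1.986844 ∉ [0.3, 0.7) → out
#7 (3,5): internal coord 3 + (5)·λ' = +1.819660; +1.819660 ∉ [0.3, 0.7) → out
#8 (-3,5): internal coord -3 + (5)·λ' = -4.180340; -4.180340 ∉ [0.3, 0.7) → out
#9 (-3,-17): internal coord -3 + (-17)·λ' = +1.013156; +1.013156 ∉ [0.3, 0.7) → out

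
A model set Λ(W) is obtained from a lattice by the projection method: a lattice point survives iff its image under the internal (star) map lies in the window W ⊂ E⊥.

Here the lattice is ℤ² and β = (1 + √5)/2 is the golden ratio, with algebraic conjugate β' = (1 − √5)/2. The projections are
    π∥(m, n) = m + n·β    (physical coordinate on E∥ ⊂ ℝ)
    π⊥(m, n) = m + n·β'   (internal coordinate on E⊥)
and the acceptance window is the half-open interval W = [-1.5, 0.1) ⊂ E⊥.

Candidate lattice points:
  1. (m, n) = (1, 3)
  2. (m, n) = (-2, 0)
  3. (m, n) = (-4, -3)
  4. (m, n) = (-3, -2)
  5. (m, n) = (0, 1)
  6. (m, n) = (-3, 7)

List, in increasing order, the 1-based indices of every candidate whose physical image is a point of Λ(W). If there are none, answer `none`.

β' = (1−√5)/2 ≈ -0.618034.
#1 (1,3): internal coord 1 + (3)·β' = -0.854102; -0.854102 ∈ [-1.5, 0.1) → IN Λ
#2 (-2,0): internal coord -2 + (0)·β' = -2.000000; -2.000000 ∉ [-1.5, 0.1) → out
#3 (-4,-3): internal coord -4 + (-3)·β' = -2.145898; -2.145898 ∉ [-1.5, 0.1) → out
#4 (-3,-2): internal coord -3 + (-2)·β' = -1.763932; -1.763932 ∉ [-1.5, 0.1) → out
#5 (0,1): internal coord 0 + (1)·β' = -0.618034; -0.618034 ∈ [-1.5, 0.1) → IN Λ
#6 (-3,7): internal coord -3 + (7)·β' = -7.326238; -7.326238 ∉ [-1.5, 0.1) → out

1, 5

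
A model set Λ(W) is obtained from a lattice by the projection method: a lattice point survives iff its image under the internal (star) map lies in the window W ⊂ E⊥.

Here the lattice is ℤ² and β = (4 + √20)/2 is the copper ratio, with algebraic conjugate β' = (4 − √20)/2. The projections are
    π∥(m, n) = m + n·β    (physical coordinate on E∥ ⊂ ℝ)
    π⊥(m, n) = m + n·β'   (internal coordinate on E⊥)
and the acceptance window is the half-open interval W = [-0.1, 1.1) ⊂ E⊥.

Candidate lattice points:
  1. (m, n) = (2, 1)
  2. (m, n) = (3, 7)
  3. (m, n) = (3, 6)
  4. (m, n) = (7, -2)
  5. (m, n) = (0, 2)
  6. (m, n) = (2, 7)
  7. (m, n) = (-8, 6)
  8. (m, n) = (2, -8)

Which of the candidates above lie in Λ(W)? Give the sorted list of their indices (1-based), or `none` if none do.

β' = (4−√20)/2 ≈ -0.236068.
#1 (2,1): internal coord 2 + (1)·β' = +1.763932; +1.763932 ∉ [-0.1, 1.1) → out
#2 (3,7): internal coord 3 + (7)·β' = +1.347524; +1.347524 ∉ [-0.1, 1.1) → out
#3 (3,6): internal coord 3 + (6)·β' = +1.583592; +1.583592 ∉ [-0.1, 1.1) → out
#4 (7,-2): internal coord 7 + (-2)·β' = +7.472136; +7.472136 ∉ [-0.1, 1.1) → out
#5 (0,2): internal coord 0 + (2)·β' = -0.472136; -0.472136 ∉ [-0.1, 1.1) → out
#6 (2,7): internal coord 2 + (7)·β' = +0.347524; +0.347524 ∈ [-0.1, 1.1) → IN Λ
#7 (-8,6): internal coord -8 + (6)·β' = -9.416408; -9.416408 ∉ [-0.1, 1.1) → out
#8 (2,-8): internal coord 2 + (-8)·β' = +3.888544; +3.888544 ∉ [-0.1, 1.1) → out

6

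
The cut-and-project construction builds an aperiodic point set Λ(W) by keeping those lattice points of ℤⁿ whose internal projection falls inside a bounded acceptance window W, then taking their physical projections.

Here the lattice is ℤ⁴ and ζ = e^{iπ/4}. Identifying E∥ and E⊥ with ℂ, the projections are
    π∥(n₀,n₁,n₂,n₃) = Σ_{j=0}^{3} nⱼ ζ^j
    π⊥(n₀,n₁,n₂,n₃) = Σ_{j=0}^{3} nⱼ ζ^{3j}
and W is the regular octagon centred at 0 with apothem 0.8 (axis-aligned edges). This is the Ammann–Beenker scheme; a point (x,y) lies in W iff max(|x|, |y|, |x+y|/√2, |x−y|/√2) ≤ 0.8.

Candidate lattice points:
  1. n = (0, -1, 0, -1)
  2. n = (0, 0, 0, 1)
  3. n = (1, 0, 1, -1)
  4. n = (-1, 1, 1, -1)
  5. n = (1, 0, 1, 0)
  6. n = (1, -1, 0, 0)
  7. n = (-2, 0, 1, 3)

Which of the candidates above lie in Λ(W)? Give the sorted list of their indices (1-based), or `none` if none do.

With ζ = e^{iπ/4} the internal vectors are ζ^0,ζ^3,ζ^6,ζ^9.
#1 (0, -1, 0, -1): internal (0.0000, -1.4142); octagon support 1.4142 vs apothem 0.8 → ∉ W
#2 (0, 0, 0, 1): internal (0.7071, 0.7071); octagon support 1.0000 vs apothem 0.8 → ∉ W
#3 (1, 0, 1, -1): internal (0.2929, -1.7071); octagon support 1.7071 vs apothem 0.8 → ∉ W
#4 (-1, 1, 1, -1): internal (-2.4142, -1.0000); octagon support 2.4142 vs apothem 0.8 → ∉ W
#5 (1, 0, 1, 0): internal (1.0000, -1.0000); octagon support 1.4142 vs apothem 0.8 → ∉ W
#6 (1, -1, 0, 0): internal (1.7071, -0.7071); octagon support 1.7071 vs apothem 0.8 → ∉ W
#7 (-2, 0, 1, 3): internal (0.1213, 1.1213); octagon support 1.1213 vs apothem 0.8 → ∉ W

none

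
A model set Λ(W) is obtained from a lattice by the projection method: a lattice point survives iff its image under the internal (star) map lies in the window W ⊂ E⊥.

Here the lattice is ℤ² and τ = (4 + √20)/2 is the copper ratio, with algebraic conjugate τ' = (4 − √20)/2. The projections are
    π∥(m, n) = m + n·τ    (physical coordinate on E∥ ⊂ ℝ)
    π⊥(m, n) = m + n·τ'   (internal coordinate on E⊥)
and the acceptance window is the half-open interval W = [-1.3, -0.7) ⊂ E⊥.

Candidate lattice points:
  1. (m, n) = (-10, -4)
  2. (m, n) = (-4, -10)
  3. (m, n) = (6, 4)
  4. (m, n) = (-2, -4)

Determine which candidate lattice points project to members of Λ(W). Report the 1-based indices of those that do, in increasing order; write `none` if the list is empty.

4

Numerically τ ≈ 4.23607 and τ' = −1/τ ≈ -0.23607.
#1 (-10,-4): internal coord -10 + (-4)·τ' = -9.05573; -9.05573 ∉ [-1.3, -0.7) → out
#2 (-4,-10): internal coord -4 + (-10)·τ' = -1.63932; -1.63932 ∉ [-1.3, -0.7) → out
#3 (6,4): internal coord 6 + (4)·τ' = +5.05573; +5.05573 ∉ [-1.3, -0.7) → out
#4 (-2,-4): internal coord -2 + (-4)·τ' = -1.05573; -1.05573 ∈ [-1.3, -0.7) → IN Λ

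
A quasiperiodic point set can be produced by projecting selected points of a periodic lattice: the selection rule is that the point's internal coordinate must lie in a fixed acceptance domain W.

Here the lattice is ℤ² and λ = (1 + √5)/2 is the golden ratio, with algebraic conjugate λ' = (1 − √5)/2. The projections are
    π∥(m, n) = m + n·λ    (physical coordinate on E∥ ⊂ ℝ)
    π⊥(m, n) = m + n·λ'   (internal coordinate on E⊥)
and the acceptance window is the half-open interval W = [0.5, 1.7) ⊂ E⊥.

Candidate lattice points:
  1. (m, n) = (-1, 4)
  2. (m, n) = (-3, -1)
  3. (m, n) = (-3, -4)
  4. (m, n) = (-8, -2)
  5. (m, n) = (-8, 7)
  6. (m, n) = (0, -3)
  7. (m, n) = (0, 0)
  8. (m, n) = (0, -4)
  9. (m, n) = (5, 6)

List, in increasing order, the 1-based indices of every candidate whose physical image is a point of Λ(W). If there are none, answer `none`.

9

λ' = (1−√5)/2 ≈ -0.61803.
[1] lift (-1,4): star map gives -3.47214; window check 0.5 ≤ -3.47214 < 1.7 is false → out
[2] lift (-3,-1): star map gives -2.38197; window check 0.5 ≤ -2.38197 < 1.7 is false → out
[3] lift (-3,-4): star map gives -0.52786; window check 0.5 ≤ -0.52786 < 1.7 is false → out
[4] lift (-8,-2): star map gives -6.76393; window check 0.5 ≤ -6.76393 < 1.7 is false → out
[5] lift (-8,7): star map gives -12.32624; window check 0.5 ≤ -12.32624 < 1.7 is false → out
[6] lift (0,-3): star map gives 1.85410; window check 0.5 ≤ 1.85410 < 1.7 is false → out
[7] lift (0,0): star map gives 0.00000; window check 0.5 ≤ 0.00000 < 1.7 is false → out
[8] lift (0,-4): star map gives 2.47214; window check 0.5 ≤ 2.47214 < 1.7 is false → out
[9] lift (5,6): star map gives 1.29180; window check 0.5 ≤ 1.29180 < 1.7 is true → IN Λ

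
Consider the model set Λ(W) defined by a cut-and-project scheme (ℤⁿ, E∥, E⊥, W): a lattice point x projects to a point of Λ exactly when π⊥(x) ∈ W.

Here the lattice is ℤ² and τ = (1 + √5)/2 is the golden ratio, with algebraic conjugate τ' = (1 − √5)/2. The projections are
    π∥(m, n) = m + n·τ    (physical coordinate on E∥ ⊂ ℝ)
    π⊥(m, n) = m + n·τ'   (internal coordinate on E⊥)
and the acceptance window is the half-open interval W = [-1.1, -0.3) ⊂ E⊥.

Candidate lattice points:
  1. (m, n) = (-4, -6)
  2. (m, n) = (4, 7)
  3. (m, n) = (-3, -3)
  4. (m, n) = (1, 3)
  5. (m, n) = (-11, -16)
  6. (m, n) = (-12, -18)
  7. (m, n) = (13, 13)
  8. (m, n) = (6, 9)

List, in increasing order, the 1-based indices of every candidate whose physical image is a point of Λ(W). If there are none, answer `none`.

2, 4, 6

Compute τ' = (1−√5)/2 = -0.61803, so π⊥(m,n) = m -0.61803·n.
[1] lift (-4,-6): star map gives -0.29180; window check -1.1 ≤ -0.29180 < -0.3 is false → out
[2] lift (4,7): star map gives -0.32624; window check -1.1 ≤ -0.32624 < -0.3 is true → IN Λ
[3] lift (-3,-3): star map gives -1.14590; window check -1.1 ≤ -1.14590 < -0.3 is false → out
[4] lift (1,3): star map gives -0.85410; window check -1.1 ≤ -0.85410 < -0.3 is true → IN Λ
[5] lift (-11,-16): star map gives -1.11146; window check -1.1 ≤ -1.11146 < -0.3 is false → out
[6] lift (-12,-18): star map gives -0.87539; window check -1.1 ≤ -0.87539 < -0.3 is true → IN Λ
[7] lift (13,13): star map gives 4.96556; window check -1.1 ≤ 4.96556 < -0.3 is false → out
[8] lift (6,9): star map gives 0.43769; window check -1.1 ≤ 0.43769 < -0.3 is false → out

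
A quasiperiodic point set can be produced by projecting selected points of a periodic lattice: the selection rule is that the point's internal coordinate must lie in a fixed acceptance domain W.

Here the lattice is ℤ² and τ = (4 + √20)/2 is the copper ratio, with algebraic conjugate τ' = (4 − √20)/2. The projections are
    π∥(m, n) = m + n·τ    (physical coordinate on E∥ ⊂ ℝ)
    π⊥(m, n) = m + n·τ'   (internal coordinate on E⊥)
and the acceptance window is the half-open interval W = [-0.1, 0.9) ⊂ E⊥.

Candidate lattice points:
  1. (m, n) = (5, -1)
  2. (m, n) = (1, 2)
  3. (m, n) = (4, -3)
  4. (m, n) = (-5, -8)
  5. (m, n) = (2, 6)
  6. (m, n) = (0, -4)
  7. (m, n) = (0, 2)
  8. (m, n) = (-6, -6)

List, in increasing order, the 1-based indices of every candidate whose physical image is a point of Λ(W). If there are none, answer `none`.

2, 5

Numerically τ ≈ 4.2361 and τ' = −1/τ ≈ -0.2361.
[1] lift (5,-1): star map gives 5.2361; window check -0.1 ≤ 5.2361 < 0.9 is false → out
[2] lift (1,2): star map gives 0.5279; window check -0.1 ≤ 0.5279 < 0.9 is true → IN Λ
[3] lift (4,-3): star map gives 4.7082; window check -0.1 ≤ 4.7082 < 0.9 is false → out
[4] lift (-5,-8): star map gives -3.1115; window check -0.1 ≤ -3.1115 < 0.9 is false → out
[5] lift (2,6): star map gives 0.5836; window check -0.1 ≤ 0.5836 < 0.9 is true → IN Λ
[6] lift (0,-4): star map gives 0.9443; window check -0.1 ≤ 0.9443 < 0.9 is false → out
[7] lift (0,2): star map gives -0.4721; window check -0.1 ≤ -0.4721 < 0.9 is false → out
[8] lift (-6,-6): star map gives -4.5836; window check -0.1 ≤ -4.5836 < 0.9 is false → out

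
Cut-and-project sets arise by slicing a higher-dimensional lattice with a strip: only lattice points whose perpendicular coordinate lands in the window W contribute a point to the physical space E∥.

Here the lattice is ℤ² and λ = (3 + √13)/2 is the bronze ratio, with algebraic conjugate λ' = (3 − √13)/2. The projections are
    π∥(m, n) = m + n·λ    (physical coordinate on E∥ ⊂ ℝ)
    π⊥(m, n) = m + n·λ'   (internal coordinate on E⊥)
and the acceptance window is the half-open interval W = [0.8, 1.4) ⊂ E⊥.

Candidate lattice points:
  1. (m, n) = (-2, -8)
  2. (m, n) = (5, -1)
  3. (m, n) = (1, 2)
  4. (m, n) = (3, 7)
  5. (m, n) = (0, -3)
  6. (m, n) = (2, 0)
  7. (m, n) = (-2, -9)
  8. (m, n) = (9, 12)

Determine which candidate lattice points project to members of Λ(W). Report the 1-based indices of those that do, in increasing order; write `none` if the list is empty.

Numerically λ ≈ 3.30278 and λ' = −1/λ ≈ -0.30278.
#1 (-2,-8): internal coord -2 + (-8)·λ' = +0.42221; +0.42221 ∉ [0.8, 1.4) → out
#2 (5,-1): internal coord 5 + (-1)·λ' = +5.30278; +5.30278 ∉ [0.8, 1.4) → out
#3 (1,2): internal coord 1 + (2)·λ' = +0.39445; +0.39445 ∉ [0.8, 1.4) → out
#4 (3,7): internal coord 3 + (7)·λ' = +0.88057; +0.88057 ∈ [0.8, 1.4) → IN Λ
#5 (0,-3): internal coord 0 + (-3)·λ' = +0.90833; +0.90833 ∈ [0.8, 1.4) → IN Λ
#6 (2,0): internal coord 2 + (0)·λ' = +2.00000; +2.00000 ∉ [0.8, 1.4) → out
#7 (-2,-9): internal coord -2 + (-9)·λ' = +0.72498; +0.72498 ∉ [0.8, 1.4) → out
#8 (9,12): internal coord 9 + (12)·λ' = +5.36669; +5.36669 ∉ [0.8, 1.4) → out

4, 5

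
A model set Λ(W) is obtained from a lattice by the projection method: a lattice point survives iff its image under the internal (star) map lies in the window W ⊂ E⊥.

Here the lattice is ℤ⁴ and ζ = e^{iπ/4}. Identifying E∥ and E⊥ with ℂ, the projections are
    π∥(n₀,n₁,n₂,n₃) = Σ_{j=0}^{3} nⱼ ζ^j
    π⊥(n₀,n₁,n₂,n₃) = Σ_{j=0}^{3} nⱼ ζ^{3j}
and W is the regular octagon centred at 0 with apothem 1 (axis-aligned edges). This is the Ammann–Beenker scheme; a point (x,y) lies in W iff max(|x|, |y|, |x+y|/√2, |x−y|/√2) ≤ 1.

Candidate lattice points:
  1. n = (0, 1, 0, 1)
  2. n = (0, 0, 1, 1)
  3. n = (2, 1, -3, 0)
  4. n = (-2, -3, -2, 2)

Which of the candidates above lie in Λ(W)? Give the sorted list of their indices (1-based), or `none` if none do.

2

π⊥(n) = n₀ + n₁ζ³ + n₂ζ⁶ + n₃ζ⁹ where ζ = e^{iπ/4}.
#1 (0, 1, 0, 1): internal (0.0000, 1.4142); octagon support 1.4142 vs apothem 1 → ∉ W
#2 (0, 0, 1, 1): internal (0.7071, -0.2929); octagon support 0.7071 vs apothem 1 → ∈ W
#3 (2, 1, -3, 0): internal (1.2929, 3.7071); octagon support 3.7071 vs apothem 1 → ∉ W
#4 (-2, -3, -2, 2): internal (1.5355, 1.2929); octagon support 2.0000 vs apothem 1 → ∉ W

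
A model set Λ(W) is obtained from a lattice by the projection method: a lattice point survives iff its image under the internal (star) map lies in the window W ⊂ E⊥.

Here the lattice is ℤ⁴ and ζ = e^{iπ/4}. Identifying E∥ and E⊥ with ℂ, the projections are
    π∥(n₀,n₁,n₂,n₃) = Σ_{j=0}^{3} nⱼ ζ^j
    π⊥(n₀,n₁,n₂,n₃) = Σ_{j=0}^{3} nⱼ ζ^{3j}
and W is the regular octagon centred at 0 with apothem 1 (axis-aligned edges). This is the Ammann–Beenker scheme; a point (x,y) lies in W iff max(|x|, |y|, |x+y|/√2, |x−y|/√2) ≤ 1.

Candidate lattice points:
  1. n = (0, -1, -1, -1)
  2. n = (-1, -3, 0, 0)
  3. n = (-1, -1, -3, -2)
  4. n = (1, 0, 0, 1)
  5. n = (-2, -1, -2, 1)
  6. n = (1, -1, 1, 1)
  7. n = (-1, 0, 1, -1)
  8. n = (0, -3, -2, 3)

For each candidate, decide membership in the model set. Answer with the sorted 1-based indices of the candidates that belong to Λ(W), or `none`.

π⊥(n) = n₀ + n₁ζ³ + n₂ζ⁶ + n₃ζ⁹ where ζ = e^{iπ/4}.
#1 (0, -1, -1, -1): internal (0.00000, -0.41421); octagon support 0.41421 vs apothem 1 → ∈ W
#2 (-1, -3, 0, 0): internal (1.12132, -2.12132); octagon support 2.29289 vs apothem 1 → ∉ W
#3 (-1, -1, -3, -2): internal (-1.70711, 0.87868); octagon support 1.82843 vs apothem 1 → ∉ W
#4 (1, 0, 0, 1): internal (1.70711, 0.70711); octagon support 1.70711 vs apothem 1 → ∉ W
#5 (-2, -1, -2, 1): internal (-0.58579, 2.00000); octagon support 2.00000 vs apothem 1 → ∉ W
#6 (1, -1, 1, 1): internal (2.41421, -1.00000); octagon support 2.41421 vs apothem 1 → ∉ W
#7 (-1, 0, 1, -1): internal (-1.70711, -1.70711); octagon support 2.41421 vs apothem 1 → ∉ W
#8 (0, -3, -2, 3): internal (4.24264, 2.00000); octagon support 4.41421 vs apothem 1 → ∉ W

1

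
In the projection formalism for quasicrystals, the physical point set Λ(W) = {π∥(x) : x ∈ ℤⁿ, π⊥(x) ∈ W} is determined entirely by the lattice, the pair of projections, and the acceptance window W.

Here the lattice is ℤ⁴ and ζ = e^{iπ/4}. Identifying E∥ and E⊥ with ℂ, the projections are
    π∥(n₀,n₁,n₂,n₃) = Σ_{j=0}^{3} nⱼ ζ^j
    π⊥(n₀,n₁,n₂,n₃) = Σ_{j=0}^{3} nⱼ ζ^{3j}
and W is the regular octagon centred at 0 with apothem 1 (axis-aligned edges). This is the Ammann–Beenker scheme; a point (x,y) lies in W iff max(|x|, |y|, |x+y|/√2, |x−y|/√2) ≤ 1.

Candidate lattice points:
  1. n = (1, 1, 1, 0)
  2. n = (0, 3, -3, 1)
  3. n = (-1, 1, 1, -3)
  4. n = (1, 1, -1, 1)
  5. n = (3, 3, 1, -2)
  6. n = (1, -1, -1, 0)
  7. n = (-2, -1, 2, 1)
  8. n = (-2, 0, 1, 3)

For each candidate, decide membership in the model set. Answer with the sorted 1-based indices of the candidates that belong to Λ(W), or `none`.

1, 5

Internal map: ζ^{3j} for j=0..3 gives (1,0), (−√2/2,√2/2), (0,−1), (√2/2,√2/2).
candidate 1: n = (1, 1, 1, 0) → π⊥ ≈ (+0.2929, -0.2929); max(|x|,|y|,|x±y|/√2) = 0.4142 ≤ 1 ⇒ ∈ W
candidate 2: n = (0, 3, -3, 1) → π⊥ ≈ (-1.4142, +5.8284); max(|x|,|y|,|x±y|/√2) = 5.8284 > 1 ⇒ ∉ W
candidate 3: n = (-1, 1, 1, -3) → π⊥ ≈ (-3.8284, -2.4142); max(|x|,|y|,|x±y|/√2) = 4.4142 > 1 ⇒ ∉ W
candidate 4: n = (1, 1, -1, 1) → π⊥ ≈ (+1.0000, +2.4142); max(|x|,|y|,|x±y|/√2) = 2.4142 > 1 ⇒ ∉ W
candidate 5: n = (3, 3, 1, -2) → π⊥ ≈ (-0.5355, -0.2929); max(|x|,|y|,|x±y|/√2) = 0.5858 ≤ 1 ⇒ ∈ W
candidate 6: n = (1, -1, -1, 0) → π⊥ ≈ (+1.7071, +0.2929); max(|x|,|y|,|x±y|/√2) = 1.7071 > 1 ⇒ ∉ W
candidate 7: n = (-2, -1, 2, 1) → π⊥ ≈ (-0.5858, -2.0000); max(|x|,|y|,|x±y|/√2) = 2.0000 > 1 ⇒ ∉ W
candidate 8: n = (-2, 0, 1, 3) → π⊥ ≈ (+0.1213, +1.1213); max(|x|,|y|,|x±y|/√2) = 1.1213 > 1 ⇒ ∉ W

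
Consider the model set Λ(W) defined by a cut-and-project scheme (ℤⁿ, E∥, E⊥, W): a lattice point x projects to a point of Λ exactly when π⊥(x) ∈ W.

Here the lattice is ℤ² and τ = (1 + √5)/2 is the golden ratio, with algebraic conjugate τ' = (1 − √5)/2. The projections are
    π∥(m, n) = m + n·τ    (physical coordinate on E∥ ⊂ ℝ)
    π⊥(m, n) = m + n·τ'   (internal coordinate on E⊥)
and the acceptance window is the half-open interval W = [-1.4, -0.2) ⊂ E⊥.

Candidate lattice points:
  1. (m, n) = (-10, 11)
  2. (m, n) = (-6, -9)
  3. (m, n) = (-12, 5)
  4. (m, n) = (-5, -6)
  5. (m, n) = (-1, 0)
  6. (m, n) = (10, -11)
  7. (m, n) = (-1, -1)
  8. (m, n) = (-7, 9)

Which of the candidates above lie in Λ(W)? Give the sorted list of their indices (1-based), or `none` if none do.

Numerically τ ≈ 1.618034 and τ' = −1/τ ≈ -0.618034.
[1] lift (-10,11): star map gives -16.798374; window check -1.4 ≤ -16.798374 < -0.2 is false → out
[2] lift (-6,-9): star map gives -0.437694; window check -1.4 ≤ -0.437694 < -0.2 is true → IN Λ
[3] lift (-12,5): star map gives -15.090170; window check -1.4 ≤ -15.090170 < -0.2 is false → out
[4] lift (-5,-6): star map gives -1.291796; window check -1.4 ≤ -1.291796 < -0.2 is true → IN Λ
[5] lift (-1,0): star map gives -1.000000; window check -1.4 ≤ -1.000000 < -0.2 is true → IN Λ
[6] lift (10,-11): star map gives 16.798374; window check -1.4 ≤ 16.798374 < -0.2 is false → out
[7] lift (-1,-1): star map gives -0.381966; window check -1.4 ≤ -0.381966 < -0.2 is true → IN Λ
[8] lift (-7,9): star map gives -12.562306; window check -1.4 ≤ -12.562306 < -0.2 is false → out

2, 4, 5, 7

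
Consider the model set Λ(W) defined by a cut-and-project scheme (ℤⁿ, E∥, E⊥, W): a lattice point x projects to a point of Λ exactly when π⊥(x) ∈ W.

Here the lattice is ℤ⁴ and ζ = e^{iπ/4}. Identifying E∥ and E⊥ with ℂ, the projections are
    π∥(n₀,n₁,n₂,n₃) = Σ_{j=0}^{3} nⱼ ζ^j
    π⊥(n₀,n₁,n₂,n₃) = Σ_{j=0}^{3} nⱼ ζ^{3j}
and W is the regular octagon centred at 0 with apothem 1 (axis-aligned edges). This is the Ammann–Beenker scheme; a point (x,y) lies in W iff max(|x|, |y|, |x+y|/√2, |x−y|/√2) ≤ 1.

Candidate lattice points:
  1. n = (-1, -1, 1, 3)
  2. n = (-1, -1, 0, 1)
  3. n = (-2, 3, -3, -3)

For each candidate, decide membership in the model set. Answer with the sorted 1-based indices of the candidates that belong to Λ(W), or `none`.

2

With ζ = e^{iπ/4} the internal vectors are ζ^0,ζ^3,ζ^6,ζ^9.
#1 (-1, -1, 1, 3): internal (1.828427, 0.414214); octagon support 1.828427 vs apothem 1 → ∉ W
#2 (-1, -1, 0, 1): internal (0.414214, 0.000000); octagon support 0.414214 vs apothem 1 → ∈ W
#3 (-2, 3, -3, -3): internal (-6.242641, 3.000000); octagon support 6.535534 vs apothem 1 → ∉ W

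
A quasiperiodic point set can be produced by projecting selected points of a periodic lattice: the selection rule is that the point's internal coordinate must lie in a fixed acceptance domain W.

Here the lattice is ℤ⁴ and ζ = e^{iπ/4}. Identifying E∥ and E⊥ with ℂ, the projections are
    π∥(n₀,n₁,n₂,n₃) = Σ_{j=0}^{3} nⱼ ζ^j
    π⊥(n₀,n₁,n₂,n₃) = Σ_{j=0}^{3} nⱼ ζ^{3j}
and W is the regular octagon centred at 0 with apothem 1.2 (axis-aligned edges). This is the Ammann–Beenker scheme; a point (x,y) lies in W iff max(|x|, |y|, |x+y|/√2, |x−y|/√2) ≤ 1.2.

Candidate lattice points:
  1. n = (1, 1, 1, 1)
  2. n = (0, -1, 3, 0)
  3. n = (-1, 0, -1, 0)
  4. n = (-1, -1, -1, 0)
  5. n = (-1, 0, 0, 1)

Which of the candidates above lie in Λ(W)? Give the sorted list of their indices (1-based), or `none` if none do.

1, 4, 5

Internal map: ζ^{3j} for j=0..3 gives (1,0), (−√2/2,√2/2), (0,−1), (√2/2,√2/2).
candidate 1: n = (1, 1, 1, 1) → π⊥ ≈ (+1.000000, +0.414214); max(|x|,|y|,|x±y|/√2) = 1.000000 ≤ 1.2 ⇒ ∈ W
candidate 2: n = (0, -1, 3, 0) → π⊥ ≈ (+0.707107, -3.707107); max(|x|,|y|,|x±y|/√2) = 3.707107 > 1.2 ⇒ ∉ W
candidate 3: n = (-1, 0, -1, 0) → π⊥ ≈ (-1.000000, +1.000000); max(|x|,|y|,|x±y|/√2) = 1.414214 > 1.2 ⇒ ∉ W
candidate 4: n = (-1, -1, -1, 0) → π⊥ ≈ (-0.292893, +0.292893); max(|x|,|y|,|x±y|/√2) = 0.414214 ≤ 1.2 ⇒ ∈ W
candidate 5: n = (-1, 0, 0, 1) → π⊥ ≈ (-0.292893, +0.707107); max(|x|,|y|,|x±y|/√2) = 0.707107 ≤ 1.2 ⇒ ∈ W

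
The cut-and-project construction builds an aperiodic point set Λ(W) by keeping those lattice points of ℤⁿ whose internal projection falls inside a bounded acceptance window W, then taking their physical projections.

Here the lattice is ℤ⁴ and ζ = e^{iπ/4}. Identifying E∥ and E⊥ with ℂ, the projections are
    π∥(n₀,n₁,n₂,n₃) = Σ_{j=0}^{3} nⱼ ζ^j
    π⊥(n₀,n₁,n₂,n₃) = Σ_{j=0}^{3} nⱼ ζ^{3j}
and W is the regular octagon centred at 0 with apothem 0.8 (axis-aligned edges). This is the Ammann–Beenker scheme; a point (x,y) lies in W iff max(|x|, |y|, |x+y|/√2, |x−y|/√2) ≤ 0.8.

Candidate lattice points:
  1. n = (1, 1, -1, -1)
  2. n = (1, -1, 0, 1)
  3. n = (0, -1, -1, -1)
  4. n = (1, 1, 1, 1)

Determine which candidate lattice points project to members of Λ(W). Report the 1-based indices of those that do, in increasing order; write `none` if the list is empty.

With ζ = e^{iπ/4} the internal vectors are ζ^0,ζ^3,ζ^6,ζ^9.
#1 (1, 1, -1, -1): internal (-0.4142, 1.0000); octagon support 1.0000 vs apothem 0.8 → ∉ W
#2 (1, -1, 0, 1): internal (2.4142, 0.0000); octagon support 2.4142 vs apothem 0.8 → ∉ W
#3 (0, -1, -1, -1): internal (0.0000, -0.4142); octagon support 0.4142 vs apothem 0.8 → ∈ W
#4 (1, 1, 1, 1): internal (1.0000, 0.4142); octagon support 1.0000 vs apothem 0.8 → ∉ W

3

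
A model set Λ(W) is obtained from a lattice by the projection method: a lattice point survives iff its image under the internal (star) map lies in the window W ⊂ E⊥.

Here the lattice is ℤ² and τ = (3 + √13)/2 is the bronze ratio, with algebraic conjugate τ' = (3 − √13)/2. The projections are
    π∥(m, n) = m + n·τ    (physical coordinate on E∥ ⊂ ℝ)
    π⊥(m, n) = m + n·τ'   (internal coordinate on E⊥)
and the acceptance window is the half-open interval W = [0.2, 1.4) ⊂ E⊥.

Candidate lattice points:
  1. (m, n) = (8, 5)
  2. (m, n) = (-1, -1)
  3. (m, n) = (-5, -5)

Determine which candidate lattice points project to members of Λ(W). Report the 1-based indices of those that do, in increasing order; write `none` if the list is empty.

Numerically τ ≈ 3.3028 and τ' = −1/τ ≈ -0.3028.
#1 (8,5): internal coord 8 + (5)·τ' = +6.4861; +6.4861 ∉ [0.2, 1.4) → out
#2 (-1,-1): internal coord -1 + (-1)·τ' = -0.6972; -0.6972 ∉ [0.2, 1.4) → out
#3 (-5,-5): internal coord -5 + (-5)·τ' = -3.4861; -3.4861 ∉ [0.2, 1.4) → out

none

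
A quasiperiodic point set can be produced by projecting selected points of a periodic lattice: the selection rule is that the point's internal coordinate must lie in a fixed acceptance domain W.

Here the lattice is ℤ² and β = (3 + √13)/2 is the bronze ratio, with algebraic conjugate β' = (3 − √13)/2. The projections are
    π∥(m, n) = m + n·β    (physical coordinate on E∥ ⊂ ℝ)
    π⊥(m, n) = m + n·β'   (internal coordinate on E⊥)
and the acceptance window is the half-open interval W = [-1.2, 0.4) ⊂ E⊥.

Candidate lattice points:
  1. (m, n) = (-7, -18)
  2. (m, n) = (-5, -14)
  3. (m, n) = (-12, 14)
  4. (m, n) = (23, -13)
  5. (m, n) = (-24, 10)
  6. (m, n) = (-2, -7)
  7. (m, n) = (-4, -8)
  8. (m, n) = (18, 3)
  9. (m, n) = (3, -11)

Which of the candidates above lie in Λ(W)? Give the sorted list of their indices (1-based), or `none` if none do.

2, 6

Numerically β ≈ 3.302776 and β' = −1/β ≈ -0.302776.
#1 (-7,-18): internal coord -7 + (-18)·β' = -1.550039; -1.550039 ∉ [-1.2, 0.4) → out
#2 (-5,-14): internal coord -5 + (-14)·β' = -0.761141; -0.761141 ∈ [-1.2, 0.4) → IN Λ
#3 (-12,14): internal coord -12 + (14)·β' = -16.238859; -16.238859 ∉ [-1.2, 0.4) → out
#4 (23,-13): internal coord 23 + (-13)·β' = +26.936083; +26.936083 ∉ [-1.2, 0.4) → out
#5 (-24,10): internal coord -24 + (10)·β' = -27.027756; -27.027756 ∉ [-1.2, 0.4) → out
#6 (-2,-7): internal coord -2 + (-7)·β' = +0.119429; +0.119429 ∈ [-1.2, 0.4) → IN Λ
#7 (-4,-8): internal coord -4 + (-8)·β' = -1.577795; -1.577795 ∉ [-1.2, 0.4) → out
#8 (18,3): internal coord 18 + (3)·β' = +17.091673; +17.091673 ∉ [-1.2, 0.4) → out
#9 (3,-11): internal coord 3 + (-11)·β' = +6.330532; +6.330532 ∉ [-1.2, 0.4) → out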